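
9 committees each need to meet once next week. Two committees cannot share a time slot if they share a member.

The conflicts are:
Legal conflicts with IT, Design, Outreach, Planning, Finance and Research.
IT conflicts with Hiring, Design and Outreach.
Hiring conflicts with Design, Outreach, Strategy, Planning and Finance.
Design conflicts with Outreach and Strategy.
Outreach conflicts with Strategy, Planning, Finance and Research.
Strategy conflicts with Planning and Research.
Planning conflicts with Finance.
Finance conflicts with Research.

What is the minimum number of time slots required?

Legal, IT, Design, Outreach are mutually in conflict, so at least 4 time slots are needed.
A valid assignment using 4 time slots: Legal=2, IT=4, Hiring=2, Design=3, Outreach=1, Strategy=4, Planning=3, Finance=4, Research=3. Each listed conflict is separated.

4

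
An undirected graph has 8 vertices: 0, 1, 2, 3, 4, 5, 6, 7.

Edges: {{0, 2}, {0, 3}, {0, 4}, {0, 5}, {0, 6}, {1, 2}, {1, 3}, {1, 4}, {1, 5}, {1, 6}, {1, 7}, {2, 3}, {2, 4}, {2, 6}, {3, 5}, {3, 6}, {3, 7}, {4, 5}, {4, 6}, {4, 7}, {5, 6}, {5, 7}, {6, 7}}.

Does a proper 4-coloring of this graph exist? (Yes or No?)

No

1, 3, 5, 6, 7 are pairwise adjacent (a clique of size 5), so at least 5 colors are needed.
So 4 colors are not enough.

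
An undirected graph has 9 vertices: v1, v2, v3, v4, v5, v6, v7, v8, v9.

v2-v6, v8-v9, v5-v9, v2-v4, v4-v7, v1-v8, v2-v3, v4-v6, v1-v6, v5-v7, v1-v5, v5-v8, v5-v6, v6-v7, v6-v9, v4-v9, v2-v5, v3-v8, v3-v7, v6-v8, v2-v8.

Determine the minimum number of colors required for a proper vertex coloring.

4

v1, v5, v6, v8 are pairwise adjacent (a clique of size 4), so at least 4 colors are needed.
4 colors suffice: color red → {v3, v6}; color blue → {v4, v8}; color green → {v5}; color yellow → {v1, v2, v7, v9}. Each edge has distinct colors on its endpoints.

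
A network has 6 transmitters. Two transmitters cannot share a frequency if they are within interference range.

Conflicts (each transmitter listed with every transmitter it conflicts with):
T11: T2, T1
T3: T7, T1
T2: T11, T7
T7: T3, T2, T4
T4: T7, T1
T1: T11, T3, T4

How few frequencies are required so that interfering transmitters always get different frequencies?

The cycle T4-T1-T11-T2-T7-T4 has odd length 5, so it cannot be 2-colored; at least 3 frequencies are needed.
3 frequencies suffice: frequency 1 → {T7, T1}; frequency 2 → {T11, T3, T4}; frequency 3 → {T2}. No two conflicting transmitters share a frequency.

3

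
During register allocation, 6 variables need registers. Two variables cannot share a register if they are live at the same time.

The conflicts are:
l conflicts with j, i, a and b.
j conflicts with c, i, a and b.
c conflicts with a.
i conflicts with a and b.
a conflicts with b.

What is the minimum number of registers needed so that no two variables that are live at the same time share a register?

l, j, i, a, b are mutually in conflict, so at least 5 registers are needed.
5 registers suffice: register 1 → {a}; register 2 → {j}; register 3 → {c, i}; register 4 → {b}; register 5 → {l}. No two conflicting variables share a register.

5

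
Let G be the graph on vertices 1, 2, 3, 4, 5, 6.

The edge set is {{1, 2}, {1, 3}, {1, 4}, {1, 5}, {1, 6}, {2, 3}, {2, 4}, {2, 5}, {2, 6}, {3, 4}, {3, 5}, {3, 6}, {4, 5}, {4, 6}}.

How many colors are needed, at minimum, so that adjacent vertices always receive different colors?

5

1, 2, 3, 4, 5 form a clique, so at least 5 colors are needed.
5 colors suffice: 1=blue, 2=red, 3=green, 4=yellow, 5=purple, 6=purple. No two adjacent vertices share a color.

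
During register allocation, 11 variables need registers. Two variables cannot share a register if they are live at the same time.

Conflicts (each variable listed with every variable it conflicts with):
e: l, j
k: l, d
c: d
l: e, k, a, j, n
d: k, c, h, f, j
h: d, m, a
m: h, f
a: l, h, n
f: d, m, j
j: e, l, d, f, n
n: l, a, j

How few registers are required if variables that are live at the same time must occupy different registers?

3

l, j, n all conflict with each other, so at least 3 registers are needed.
3 registers suffice: register 1 → {l, d, m}; register 2 → {k, c, a, j}; register 3 → {e, h, f, n}. No two conflicting variables share a register.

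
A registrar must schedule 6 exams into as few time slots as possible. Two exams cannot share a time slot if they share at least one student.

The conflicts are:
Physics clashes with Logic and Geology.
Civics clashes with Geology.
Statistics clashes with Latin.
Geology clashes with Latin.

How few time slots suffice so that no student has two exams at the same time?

2

Physics and Logic conflict, so at least 2 time slots are needed.
2 time slots suffice: time slot 1 → {Statistics, Logic, Geology}; time slot 2 → {Physics, Civics, Latin}. Every pair that conflicts lands in different time slots.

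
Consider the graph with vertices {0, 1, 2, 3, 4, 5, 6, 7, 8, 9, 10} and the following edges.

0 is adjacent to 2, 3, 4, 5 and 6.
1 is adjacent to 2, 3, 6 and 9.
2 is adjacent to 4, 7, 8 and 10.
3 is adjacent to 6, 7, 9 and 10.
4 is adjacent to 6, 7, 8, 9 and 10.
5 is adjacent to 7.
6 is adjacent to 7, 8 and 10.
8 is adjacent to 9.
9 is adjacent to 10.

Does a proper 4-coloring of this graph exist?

The chromatic number is 3. 0, 2, 4 are mutually adjacent, so at least 3 colors are needed.
3 colors suffice: 0=green, 1=green, 2=blue, 3=red, 4=red, 5=red, 6=blue, 7=green, 8=green, 9=blue, 10=green.
Since 4 ≥ 3, a proper 4-coloring certainly exists.

Yes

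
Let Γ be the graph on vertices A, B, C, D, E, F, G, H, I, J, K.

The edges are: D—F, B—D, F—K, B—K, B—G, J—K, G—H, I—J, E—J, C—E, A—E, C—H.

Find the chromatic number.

3

The cycle J-K-B-G-H-C-E-J has odd length 7, so it cannot be 2-colored; at least 3 colors are needed.
3 colors suffice: color 1 → {A, B, C, F, J}; color 2 → {D, E, G, I, K}; color 3 → {H}. No two adjacent vertices share a color.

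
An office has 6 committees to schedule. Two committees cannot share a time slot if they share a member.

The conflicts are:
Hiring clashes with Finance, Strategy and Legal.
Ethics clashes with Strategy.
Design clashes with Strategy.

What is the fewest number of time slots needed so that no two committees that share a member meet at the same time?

2

Hiring and Finance conflict, so at least 2 time slots are needed.
A valid assignment using 2 time slots: Hiring=1, Ethics=1, Finance=2, Design=1, Strategy=2, Legal=2. No two conflicting committees share a time slot.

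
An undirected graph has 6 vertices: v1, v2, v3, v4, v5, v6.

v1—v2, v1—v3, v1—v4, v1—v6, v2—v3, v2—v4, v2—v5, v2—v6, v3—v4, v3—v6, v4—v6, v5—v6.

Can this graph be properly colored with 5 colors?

Yes

The chromatic number is 5. v1, v2, v3, v4, v6 form a clique, so at least 5 colors are needed.
5 colors suffice: color 1 → {v6}; color 2 → {v2}; color 3 → {v1, v5}; color 4 → {v3}; color 5 → {v4}.
That is already a proper 5-coloring.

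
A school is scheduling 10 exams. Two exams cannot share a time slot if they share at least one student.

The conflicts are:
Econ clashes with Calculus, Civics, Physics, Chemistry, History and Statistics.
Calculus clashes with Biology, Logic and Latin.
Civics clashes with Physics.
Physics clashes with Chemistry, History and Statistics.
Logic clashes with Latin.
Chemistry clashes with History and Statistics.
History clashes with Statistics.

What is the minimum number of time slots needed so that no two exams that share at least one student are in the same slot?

Econ, Physics, Chemistry, History, Statistics pairwise conflict, so at least 5 time slots are needed.
5 time slots suffice: time slot 1 → {Econ, Biology, Latin}; time slot 2 → {Calculus, Physics}; time slot 3 → {Civics, Logic, Chemistry}; time slot 4 → {Statistics}; time slot 5 → {History}. Every pair that conflicts lands in different time slots.

5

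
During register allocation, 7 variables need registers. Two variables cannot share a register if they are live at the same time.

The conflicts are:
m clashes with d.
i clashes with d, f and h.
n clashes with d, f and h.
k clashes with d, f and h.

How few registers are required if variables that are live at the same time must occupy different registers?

2

i and f conflict, so at least 2 registers are needed.
2 registers suffice: register 1 → {d, f, h}; register 2 → {m, i, n, k}. No two conflicting variables share a register.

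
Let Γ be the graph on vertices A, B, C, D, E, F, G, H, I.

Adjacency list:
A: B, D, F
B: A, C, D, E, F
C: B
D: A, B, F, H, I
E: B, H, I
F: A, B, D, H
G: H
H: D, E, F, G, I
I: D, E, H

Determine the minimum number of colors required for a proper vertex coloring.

4

A, B, D, F form a clique, so at least 4 colors are needed.
4 colors suffice: color 1 → {B, H}; color 2 → {C, D, E, G}; color 3 → {F, I}; color 4 → {A}. Each edge has distinct colors on its endpoints.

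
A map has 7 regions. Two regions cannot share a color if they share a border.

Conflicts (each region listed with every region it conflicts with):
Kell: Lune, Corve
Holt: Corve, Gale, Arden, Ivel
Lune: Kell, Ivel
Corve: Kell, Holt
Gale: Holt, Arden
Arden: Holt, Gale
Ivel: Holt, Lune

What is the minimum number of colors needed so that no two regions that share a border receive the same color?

Holt, Gale, Arden are mutually in conflict, so at least 3 colors are needed.
3 colors suffice: Kell=3, Holt=1, Lune=1, Corve=2, Gale=2, Arden=3, Ivel=2. Every pair that conflicts lands in different colors.

3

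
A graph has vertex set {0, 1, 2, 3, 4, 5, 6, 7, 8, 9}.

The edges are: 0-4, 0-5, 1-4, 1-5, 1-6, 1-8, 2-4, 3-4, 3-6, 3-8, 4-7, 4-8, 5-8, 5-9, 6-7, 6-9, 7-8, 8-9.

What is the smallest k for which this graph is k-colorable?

3

3, 4, 8 are mutually adjacent, so at least 3 colors are needed.
One proper 3-coloring: 0=b, 1=c, 2=b, 3=c, 4=a, 5=a, 6=a, 7=c, 8=b, 9=c. Every edge joins two different colors.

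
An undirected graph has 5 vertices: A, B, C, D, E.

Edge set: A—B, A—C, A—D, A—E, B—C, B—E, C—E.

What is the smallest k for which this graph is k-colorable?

A, B, C, E are mutually adjacent (a clique of size 4), so at least 4 colors are needed.
4 colors suffice: color 1 → {A}; color 2 → {C, D}; color 3 → {E}; color 4 → {B}. No two adjacent vertices share a color.

4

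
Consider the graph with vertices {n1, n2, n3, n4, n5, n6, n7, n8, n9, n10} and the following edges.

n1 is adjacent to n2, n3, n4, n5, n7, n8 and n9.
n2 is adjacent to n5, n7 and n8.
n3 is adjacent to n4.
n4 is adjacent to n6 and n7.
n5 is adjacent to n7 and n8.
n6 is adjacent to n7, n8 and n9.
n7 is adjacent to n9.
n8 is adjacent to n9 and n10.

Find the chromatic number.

n1, n2, n5, n8 are pairwise adjacent (a clique of size 4), so at least 4 colors are needed.
4 colors suffice: color 1 → {n1, n6, n10}; color 2 → {n3, n7, n8}; color 3 → {n4, n5, n9}; color 4 → {n2}. Every edge joins two different colors.

4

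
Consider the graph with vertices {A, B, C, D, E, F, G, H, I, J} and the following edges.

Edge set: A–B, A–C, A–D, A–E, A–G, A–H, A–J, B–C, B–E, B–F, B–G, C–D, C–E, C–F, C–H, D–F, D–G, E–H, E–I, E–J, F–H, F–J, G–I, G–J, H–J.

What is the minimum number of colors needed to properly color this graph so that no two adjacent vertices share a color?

A, C, E, H are pairwise adjacent (a clique of size 4), so at least 4 colors are needed.
One proper 4-coloring: A=1, B=4, C=2, D=4, E=3, F=1, G=3, H=4, I=1, J=2. No two adjacent vertices share a color.

4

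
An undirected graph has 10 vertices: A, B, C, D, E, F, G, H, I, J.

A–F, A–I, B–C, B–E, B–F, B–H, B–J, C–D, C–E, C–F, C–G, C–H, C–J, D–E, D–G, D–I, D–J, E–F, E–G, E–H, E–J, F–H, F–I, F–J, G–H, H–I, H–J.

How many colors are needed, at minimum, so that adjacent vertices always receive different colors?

B, C, E, F, H, J form a clique, so at least 6 colors are needed.
6 colors suffice: A=2, B=6, C=1, D=3, E=2, F=3, G=5, H=4, I=1, J=5. Each edge has distinct colors on its endpoints.

6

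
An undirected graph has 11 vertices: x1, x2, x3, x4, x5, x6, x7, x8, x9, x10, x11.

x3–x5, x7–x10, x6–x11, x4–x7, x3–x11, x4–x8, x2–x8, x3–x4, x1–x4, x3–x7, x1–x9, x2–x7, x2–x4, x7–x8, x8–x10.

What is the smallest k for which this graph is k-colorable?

x2, x4, x7, x8 are mutually adjacent (a clique of size 4), so at least 4 colors are needed.
4 colors suffice: color 1 → {x4, x5, x9, x10, x11}; color 2 → {x1, x6, x7}; color 3 → {x3, x8}; color 4 → {x2}. Each edge has distinct colors on its endpoints.

4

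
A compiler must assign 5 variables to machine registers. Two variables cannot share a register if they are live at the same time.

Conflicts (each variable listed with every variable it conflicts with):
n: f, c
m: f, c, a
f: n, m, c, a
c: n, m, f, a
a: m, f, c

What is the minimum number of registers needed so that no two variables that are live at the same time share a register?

4

m, f, c, a all conflict with each other, so at least 4 registers are needed.
Using 4 registers: n=3, m=4, f=2, c=1, a=3. No two conflicting variables share a register.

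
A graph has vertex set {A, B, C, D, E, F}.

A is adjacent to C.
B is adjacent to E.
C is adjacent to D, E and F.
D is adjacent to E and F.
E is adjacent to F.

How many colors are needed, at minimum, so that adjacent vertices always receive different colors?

C, D, E, F are mutually adjacent (a clique of size 4), so at least 4 colors are needed.
One proper 4-coloring: A=red, B=blue, C=blue, D=yellow, E=red, F=green. No two adjacent vertices share a color.

4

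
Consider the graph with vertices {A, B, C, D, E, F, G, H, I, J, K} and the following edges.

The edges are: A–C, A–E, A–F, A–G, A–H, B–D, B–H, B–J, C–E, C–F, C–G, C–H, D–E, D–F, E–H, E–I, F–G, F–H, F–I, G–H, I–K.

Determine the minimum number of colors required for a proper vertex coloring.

A, C, F, G, H are pairwise adjacent (a clique of size 5), so at least 5 colors are needed.
A valid assignment using 5 colors: A=3, B=2, C=4, D=1, E=2, F=2, G=5, H=1, I=1, J=1, K=2. Every edge joins two different colors.

5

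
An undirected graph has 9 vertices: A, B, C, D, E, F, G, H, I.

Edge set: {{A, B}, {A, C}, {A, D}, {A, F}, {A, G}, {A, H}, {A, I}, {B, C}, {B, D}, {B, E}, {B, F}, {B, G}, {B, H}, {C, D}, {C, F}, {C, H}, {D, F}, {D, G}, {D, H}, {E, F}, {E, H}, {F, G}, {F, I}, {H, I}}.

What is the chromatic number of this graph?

5

A, B, D, F, G form a clique, so at least 5 colors are needed.
5 colors suffice: A=2, B=1, C=5, D=4, E=2, F=3, G=5, H=3, I=1. Each edge has distinct colors on its endpoints.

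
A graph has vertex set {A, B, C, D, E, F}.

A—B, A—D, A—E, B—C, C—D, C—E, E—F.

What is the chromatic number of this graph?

E and F are adjacent, so at least 2 colors are needed.
A valid assignment using 2 colors: A=2, B=1, C=2, D=1, E=1, F=2. Each edge has distinct colors on its endpoints.

2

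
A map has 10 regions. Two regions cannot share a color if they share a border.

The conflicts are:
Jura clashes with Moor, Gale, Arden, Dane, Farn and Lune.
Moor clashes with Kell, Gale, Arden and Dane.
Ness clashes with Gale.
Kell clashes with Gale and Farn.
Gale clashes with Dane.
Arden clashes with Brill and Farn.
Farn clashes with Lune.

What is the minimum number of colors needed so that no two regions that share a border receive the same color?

Jura, Moor, Gale, Dane pairwise conflict, so at least 4 colors are needed.
4 colors suffice: Jura=1, Moor=2, Ness=1, Kell=1, Gale=3, Arden=3, Brill=1, Dane=4, Farn=2, Lune=3. Every pair that conflicts lands in different colors.

4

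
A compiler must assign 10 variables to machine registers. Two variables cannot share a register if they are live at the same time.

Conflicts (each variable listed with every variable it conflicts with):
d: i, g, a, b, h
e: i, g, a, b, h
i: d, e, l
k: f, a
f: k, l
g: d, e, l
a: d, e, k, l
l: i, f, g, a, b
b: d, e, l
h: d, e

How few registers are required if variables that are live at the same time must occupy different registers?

d and g conflict, so at least 2 registers are needed.
A valid assignment using 2 registers: d=1, e=1, i=2, k=1, f=2, g=2, a=2, l=1, b=2, h=2. Every pair that conflicts lands in different registers.

2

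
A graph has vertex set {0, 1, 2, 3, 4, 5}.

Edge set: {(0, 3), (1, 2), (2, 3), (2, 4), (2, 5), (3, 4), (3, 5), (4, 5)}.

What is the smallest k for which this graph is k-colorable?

4

2, 3, 4, 5 form a clique, so at least 4 colors are needed.
One proper 4-coloring: 0=b, 1=a, 2=b, 3=a, 4=c, 5=d. No two adjacent vertices share a color.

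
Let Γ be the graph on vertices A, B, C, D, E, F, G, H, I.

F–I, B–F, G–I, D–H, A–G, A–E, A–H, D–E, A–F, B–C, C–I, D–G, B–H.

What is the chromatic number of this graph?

2

D and E are adjacent, so at least 2 colors are needed.
2 colors suffice: color 1 → {A, B, D, I}; color 2 → {C, E, F, G, H}. Every edge joins two different colors.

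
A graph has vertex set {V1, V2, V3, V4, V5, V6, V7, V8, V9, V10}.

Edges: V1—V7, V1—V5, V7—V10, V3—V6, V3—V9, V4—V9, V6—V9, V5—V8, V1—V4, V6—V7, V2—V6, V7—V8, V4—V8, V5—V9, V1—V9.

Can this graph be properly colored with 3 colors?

Yes

The chromatic number is 3. V1, V4, V9 form a triangle, so at least 3 colors are needed.
3 colors suffice: color R → {V2, V7, V9}; color B → {V1, V6, V8, V10}; color G → {V3, V4, V5}.
That is already a proper 3-coloring.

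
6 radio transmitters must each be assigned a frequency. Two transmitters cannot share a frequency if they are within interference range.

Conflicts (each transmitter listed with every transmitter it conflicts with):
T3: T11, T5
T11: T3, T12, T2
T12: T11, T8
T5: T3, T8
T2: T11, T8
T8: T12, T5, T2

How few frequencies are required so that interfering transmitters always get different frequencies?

3

The cycle T5-T8-T2-T11-T3-T5 has odd length 5, so it cannot be 2-colored; at least 3 frequencies are needed.
3 frequencies suffice: frequency 1 → {T11, T8}; frequency 2 → {T12, T5, T2}; frequency 3 → {T3}. Each listed conflict is separated.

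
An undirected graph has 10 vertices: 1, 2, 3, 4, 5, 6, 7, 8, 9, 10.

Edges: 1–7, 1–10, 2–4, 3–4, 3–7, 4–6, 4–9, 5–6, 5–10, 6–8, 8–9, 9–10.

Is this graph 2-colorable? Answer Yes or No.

The cycle 5-6-8-9-10-5 has odd length 5, so it cannot be 2-colored; at least 3 colors are needed.
So 2 colors are not enough.

No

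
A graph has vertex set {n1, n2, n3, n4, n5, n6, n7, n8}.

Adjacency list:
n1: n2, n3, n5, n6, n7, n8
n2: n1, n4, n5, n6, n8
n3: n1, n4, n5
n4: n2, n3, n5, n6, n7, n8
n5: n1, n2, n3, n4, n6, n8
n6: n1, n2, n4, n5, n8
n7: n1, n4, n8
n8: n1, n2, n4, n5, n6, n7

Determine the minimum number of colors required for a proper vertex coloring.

5

n2, n4, n5, n6, n8 form a clique, so at least 5 colors are needed.
5 colors suffice: color 1 → {n5, n7}; color 2 → {n1, n4}; color 3 → {n3, n8}; color 4 → {n6}; color 5 → {n2}. Each edge has distinct colors on its endpoints.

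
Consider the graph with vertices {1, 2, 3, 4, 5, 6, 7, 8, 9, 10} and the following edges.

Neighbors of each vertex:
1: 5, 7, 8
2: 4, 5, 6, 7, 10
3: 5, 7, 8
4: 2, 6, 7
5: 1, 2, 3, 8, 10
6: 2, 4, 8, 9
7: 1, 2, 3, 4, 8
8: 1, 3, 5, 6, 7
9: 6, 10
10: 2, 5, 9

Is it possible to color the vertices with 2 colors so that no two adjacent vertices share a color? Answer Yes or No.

No

2, 4, 7 are pairwise adjacent, so at least 3 colors are needed.
So 2 colors are not enough.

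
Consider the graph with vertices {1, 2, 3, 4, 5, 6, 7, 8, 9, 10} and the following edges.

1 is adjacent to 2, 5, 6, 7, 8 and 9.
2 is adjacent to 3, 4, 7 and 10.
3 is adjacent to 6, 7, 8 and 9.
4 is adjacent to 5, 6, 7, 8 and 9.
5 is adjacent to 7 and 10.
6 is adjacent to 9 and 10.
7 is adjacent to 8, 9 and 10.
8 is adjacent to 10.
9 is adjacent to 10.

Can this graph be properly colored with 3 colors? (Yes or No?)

Yes

The chromatic number is 3. 6, 9, 10 form a triangle, so at least 3 colors are needed.
3 colors suffice: color red → {6, 7}; color blue → {1, 3, 4, 10}; color green → {2, 5, 8, 9}.
That is already a proper 3-coloring.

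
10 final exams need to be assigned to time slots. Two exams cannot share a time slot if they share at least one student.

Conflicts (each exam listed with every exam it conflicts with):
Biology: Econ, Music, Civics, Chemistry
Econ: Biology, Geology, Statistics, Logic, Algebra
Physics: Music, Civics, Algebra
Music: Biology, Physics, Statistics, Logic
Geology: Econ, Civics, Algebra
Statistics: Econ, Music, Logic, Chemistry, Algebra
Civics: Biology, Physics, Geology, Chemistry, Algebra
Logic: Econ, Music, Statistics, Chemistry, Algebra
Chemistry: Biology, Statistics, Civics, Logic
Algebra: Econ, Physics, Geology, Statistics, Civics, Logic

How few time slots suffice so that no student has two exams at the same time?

Econ, Statistics, Logic, Algebra are mutually in conflict, so at least 4 time slots are needed.
4 time slots suffice: time slot 1 → {Music, Chemistry, Algebra}; time slot 2 → {Statistics, Civics}; time slot 3 → {Econ, Physics}; time slot 4 → {Biology, Geology, Logic}. Each listed conflict is separated.

4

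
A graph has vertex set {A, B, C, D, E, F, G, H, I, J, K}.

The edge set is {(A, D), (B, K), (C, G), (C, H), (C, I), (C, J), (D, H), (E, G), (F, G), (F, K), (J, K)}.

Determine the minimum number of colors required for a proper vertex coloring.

The cycle C-G-F-K-J-C has odd length 5, so it cannot be 2-colored; at least 3 colors are needed.
3 colors suffice: color red → {C, D, E, K}; color blue → {A, B, G, H, I, J}; color green → {F}. Every edge joins two different colors.

3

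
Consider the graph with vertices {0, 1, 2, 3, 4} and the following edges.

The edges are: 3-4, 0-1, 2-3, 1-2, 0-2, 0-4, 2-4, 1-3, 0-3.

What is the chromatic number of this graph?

4

0, 1, 2, 3 are pairwise adjacent (a clique of size 4), so at least 4 colors are needed.
4 colors suffice: color red → {0}; color blue → {3}; color green → {2}; color yellow → {1, 4}. No two adjacent vertices share a color.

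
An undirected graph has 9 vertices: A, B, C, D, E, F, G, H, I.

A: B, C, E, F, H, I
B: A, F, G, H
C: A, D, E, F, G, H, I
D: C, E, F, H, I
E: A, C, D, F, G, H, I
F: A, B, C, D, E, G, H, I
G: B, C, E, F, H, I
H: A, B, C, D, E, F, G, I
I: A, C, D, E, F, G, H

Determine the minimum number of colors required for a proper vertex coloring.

A, C, E, F, H, I are pairwise adjacent (a clique of size 6), so at least 6 colors are needed.
6 colors suffice: color 1 → {F}; color 2 → {H}; color 3 → {B, I}; color 4 → {C}; color 5 → {E}; color 6 → {A, D, G}. Every edge joins two different colors.

6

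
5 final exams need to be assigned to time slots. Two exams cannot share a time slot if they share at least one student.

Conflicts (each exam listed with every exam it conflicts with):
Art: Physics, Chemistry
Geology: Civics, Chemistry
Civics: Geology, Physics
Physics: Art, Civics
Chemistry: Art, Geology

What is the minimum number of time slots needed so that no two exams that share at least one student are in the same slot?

3

The cycle Civics-Geology-Chemistry-Art-Physics-Civics has odd length 5, so it cannot be 2-colored; at least 3 time slots are needed.
A valid assignment using 3 time slots: Art=2, Geology=2, Civics=3, Physics=1, Chemistry=1. No two conflicting exams share a time slot.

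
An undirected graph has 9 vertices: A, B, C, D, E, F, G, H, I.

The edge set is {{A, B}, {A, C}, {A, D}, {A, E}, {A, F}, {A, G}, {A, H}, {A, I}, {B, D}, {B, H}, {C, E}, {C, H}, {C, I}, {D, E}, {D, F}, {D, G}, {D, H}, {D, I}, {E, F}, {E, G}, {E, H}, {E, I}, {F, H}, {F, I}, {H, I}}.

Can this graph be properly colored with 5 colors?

A, D, E, F, H, I are pairwise adjacent (a clique of size 6), so at least 6 colors are needed.
So 5 colors are not enough.

No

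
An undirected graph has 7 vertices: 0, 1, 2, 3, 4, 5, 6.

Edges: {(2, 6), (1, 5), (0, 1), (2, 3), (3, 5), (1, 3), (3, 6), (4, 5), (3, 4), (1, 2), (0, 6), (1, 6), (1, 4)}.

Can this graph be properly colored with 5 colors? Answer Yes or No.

Yes

The chromatic number is 4. 1, 2, 3, 6 are mutually adjacent (a clique of size 4), so at least 4 colors are needed.
A valid assignment using 4 colors: 0=blue, 1=red, 2=yellow, 3=blue, 4=yellow, 5=green, 6=green.
Since 5 ≥ 4, a proper 5-coloring certainly exists.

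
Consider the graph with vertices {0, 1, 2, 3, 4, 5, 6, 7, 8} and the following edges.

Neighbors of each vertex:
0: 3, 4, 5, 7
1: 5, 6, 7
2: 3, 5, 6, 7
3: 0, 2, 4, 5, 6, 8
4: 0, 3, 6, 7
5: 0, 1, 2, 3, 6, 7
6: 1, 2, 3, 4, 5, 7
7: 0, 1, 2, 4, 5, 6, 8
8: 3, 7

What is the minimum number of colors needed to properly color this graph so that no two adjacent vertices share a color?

2, 5, 6, 7 are pairwise adjacent (a clique of size 4), so at least 4 colors are needed.
A valid assignment using 4 colors: 0=b, 1=d, 2=d, 3=a, 4=c, 5=c, 6=b, 7=a, 8=b. No two adjacent vertices share a color.

4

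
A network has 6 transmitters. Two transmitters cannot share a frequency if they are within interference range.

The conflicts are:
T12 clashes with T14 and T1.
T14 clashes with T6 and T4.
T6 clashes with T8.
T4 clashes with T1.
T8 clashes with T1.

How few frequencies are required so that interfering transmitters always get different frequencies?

The cycle T6-T14-T12-T1-T8-T6 has odd length 5, so it cannot be 2-colored; at least 3 frequencies are needed.
3 frequencies suffice: frequency 1 → {T14, T1}; frequency 2 → {T12, T6, T4}; frequency 3 → {T8}. Each listed conflict is separated.

3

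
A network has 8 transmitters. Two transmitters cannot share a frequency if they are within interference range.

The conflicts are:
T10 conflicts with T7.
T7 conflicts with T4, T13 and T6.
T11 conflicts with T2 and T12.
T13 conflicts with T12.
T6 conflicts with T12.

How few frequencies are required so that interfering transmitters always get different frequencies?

2

T13 and T12 conflict, so at least 2 frequencies are needed.
2 frequencies suffice: T10=2, T7=1, T11=2, T4=2, T13=2, T2=1, T6=2, T12=1. Each listed conflict is separated.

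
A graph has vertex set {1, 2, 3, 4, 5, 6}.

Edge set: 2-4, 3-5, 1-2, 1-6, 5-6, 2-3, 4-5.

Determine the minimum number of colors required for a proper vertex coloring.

3

The cycle 5-6-1-2-3-5 has odd length 5, so it cannot be 2-colored; at least 3 colors are needed.
A valid assignment using 3 colors: 1=blue, 2=red, 3=blue, 4=blue, 5=red, 6=green. No two adjacent vertices share a color.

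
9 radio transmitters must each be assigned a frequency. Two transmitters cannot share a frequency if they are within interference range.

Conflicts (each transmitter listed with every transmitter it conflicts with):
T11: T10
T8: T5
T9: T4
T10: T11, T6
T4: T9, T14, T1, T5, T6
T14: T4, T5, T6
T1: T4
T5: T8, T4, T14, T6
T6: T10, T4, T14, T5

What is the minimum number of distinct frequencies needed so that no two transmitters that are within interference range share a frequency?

4

T4, T14, T5, T6 all conflict with each other, so at least 4 frequencies are needed.
A valid assignment using 4 frequencies: T11=2, T8=1, T9=2, T10=1, T4=1, T14=4, T1=2, T5=2, T6=3. Every pair that conflicts lands in different frequencies.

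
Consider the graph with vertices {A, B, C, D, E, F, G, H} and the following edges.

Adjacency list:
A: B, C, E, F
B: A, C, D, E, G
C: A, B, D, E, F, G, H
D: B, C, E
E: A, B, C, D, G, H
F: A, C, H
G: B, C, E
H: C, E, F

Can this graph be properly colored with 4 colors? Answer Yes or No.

Yes

The chromatic number is 4. B, C, D, E are mutually adjacent (a clique of size 4), so at least 4 colors are needed.
4 colors suffice: color 1 → {C}; color 2 → {E, F}; color 3 → {B, H}; color 4 → {A, D, G}.
That is already a proper 4-coloring.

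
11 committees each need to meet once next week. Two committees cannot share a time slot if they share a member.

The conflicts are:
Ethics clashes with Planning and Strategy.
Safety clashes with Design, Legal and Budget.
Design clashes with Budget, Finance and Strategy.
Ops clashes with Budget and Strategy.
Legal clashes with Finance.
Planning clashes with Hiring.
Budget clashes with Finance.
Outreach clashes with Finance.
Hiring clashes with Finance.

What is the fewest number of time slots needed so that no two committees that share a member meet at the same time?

3

Safety, Design, Budget all conflict with each other, so at least 3 time slots are needed.
A valid assignment using 3 time slots: Ethics=2, Safety=1, Design=2, Ops=2, Legal=2, Planning=1, Budget=3, Outreach=2, Hiring=2, Finance=1, Strategy=1. Every pair that conflicts lands in different time slots.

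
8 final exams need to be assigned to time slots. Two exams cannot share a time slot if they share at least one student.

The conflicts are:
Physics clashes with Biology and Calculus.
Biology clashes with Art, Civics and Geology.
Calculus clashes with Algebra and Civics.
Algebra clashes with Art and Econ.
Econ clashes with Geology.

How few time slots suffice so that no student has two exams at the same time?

3

The cycle Biology-Civics-Calculus-Algebra-Art-Biology has odd length 5, so it cannot be 2-colored; at least 3 time slots are needed.
3 time slots suffice: time slot 1 → {Biology, Calculus, Econ}; time slot 2 → {Physics, Algebra, Civics, Geology}; time slot 3 → {Art}. Every pair that conflicts lands in different time slots.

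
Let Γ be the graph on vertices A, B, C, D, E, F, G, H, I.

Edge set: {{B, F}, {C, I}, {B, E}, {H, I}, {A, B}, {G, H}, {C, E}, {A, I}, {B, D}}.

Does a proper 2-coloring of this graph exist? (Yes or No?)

No

The cycle I-A-B-E-C-I has odd length 5, so it cannot be 2-colored; at least 3 colors are needed.
So 2 colors are not enough.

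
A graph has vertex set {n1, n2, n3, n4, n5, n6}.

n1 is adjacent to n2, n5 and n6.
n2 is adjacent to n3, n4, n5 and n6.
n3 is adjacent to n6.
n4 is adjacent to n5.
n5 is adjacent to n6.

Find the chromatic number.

4

n1, n2, n5, n6 are mutually adjacent (a clique of size 4), so at least 4 colors are needed.
4 colors suffice: color 1 → {n2}; color 2 → {n3, n5}; color 3 → {n4, n6}; color 4 → {n1}. Every edge joins two different colors.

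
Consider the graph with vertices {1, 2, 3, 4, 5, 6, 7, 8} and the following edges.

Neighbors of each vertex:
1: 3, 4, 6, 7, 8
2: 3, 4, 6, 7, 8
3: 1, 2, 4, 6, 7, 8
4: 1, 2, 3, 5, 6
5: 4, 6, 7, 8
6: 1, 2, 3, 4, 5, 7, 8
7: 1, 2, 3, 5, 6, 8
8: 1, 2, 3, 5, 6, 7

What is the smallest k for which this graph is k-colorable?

2, 3, 6, 7, 8 are pairwise adjacent (a clique of size 5), so at least 5 colors are needed.
5 colors suffice: color a → {6}; color b → {3, 5}; color c → {4, 7}; color d → {8}; color e → {1, 2}. Every edge joins two different colors.

5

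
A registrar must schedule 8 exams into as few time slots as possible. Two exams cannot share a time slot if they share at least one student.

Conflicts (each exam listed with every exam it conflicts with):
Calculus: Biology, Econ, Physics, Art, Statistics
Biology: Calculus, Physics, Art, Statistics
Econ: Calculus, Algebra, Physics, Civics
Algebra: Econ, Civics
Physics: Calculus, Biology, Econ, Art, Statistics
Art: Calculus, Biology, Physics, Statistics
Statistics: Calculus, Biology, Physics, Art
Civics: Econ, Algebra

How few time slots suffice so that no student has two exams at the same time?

5

Calculus, Biology, Physics, Art, Statistics pairwise conflict, so at least 5 time slots are needed.
A valid assignment using 5 time slots: Calculus=2, Biology=5, Econ=3, Algebra=2, Physics=1, Art=3, Statistics=4, Civics=1. No two conflicting exams share a time slot.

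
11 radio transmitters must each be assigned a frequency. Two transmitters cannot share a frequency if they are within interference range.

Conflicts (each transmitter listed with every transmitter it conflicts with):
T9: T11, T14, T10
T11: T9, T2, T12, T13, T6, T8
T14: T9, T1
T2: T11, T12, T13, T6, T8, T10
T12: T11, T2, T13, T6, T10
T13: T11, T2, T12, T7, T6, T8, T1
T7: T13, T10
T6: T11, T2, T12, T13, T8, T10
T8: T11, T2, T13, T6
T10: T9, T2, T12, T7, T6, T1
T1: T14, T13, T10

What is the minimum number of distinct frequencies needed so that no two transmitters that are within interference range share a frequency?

5

T11, T2, T12, T13, T6 pairwise conflict, so at least 5 frequencies are needed.
5 frequencies suffice: frequency 1 → {T14, T13, T10}; frequency 2 → {T9, T7, T6, T1}; frequency 3 → {T2}; frequency 4 → {T11}; frequency 5 → {T12, T8}. Each listed conflict is separated.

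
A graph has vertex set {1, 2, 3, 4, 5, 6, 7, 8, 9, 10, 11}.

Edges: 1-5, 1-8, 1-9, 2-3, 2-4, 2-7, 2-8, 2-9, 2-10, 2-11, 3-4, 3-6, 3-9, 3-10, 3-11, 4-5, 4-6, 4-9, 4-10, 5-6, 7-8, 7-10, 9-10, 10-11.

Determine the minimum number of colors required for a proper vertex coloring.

5

2, 3, 4, 9, 10 form a clique, so at least 5 colors are needed.
5 colors suffice: color red → {1, 2, 6}; color blue → {4, 7, 11}; color green → {5, 8, 10}; color yellow → {3}; color purple → {9}. No two adjacent vertices share a color.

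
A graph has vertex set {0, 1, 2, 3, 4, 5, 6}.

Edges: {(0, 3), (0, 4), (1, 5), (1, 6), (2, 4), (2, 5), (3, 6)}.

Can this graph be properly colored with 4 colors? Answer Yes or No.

Yes

The chromatic number is 3. The cycle 4-2-5-1-6-3-0-4 has odd length 7, so it cannot be 2-colored; at least 3 colors are needed.
3 colors suffice: 0=blue, 1=red, 2=green, 3=red, 4=red, 5=blue, 6=blue.
Since 4 ≥ 3, a proper 4-coloring certainly exists.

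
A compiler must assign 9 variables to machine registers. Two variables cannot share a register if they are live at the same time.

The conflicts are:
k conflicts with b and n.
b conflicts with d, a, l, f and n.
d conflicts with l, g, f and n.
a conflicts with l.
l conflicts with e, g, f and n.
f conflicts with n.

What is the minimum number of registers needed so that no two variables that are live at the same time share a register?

5

b, d, l, f, n all conflict with each other, so at least 5 registers are needed.
A valid assignment using 5 registers: k=1, b=2, d=3, a=3, l=1, e=2, g=2, f=5, n=4. Each listed conflict is separated.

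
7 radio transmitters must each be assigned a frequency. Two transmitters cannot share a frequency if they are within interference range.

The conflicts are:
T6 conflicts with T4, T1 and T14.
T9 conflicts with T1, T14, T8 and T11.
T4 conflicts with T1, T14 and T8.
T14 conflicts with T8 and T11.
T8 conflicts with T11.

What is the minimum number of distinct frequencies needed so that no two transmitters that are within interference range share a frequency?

T9, T14, T8, T11 all conflict with each other, so at least 4 frequencies are needed.
4 frequencies suffice: frequency 1 → {T1, T14}; frequency 2 → {T9, T4}; frequency 3 → {T6, T8}; frequency 4 → {T11}. No two conflicting transmitters share a frequency.

4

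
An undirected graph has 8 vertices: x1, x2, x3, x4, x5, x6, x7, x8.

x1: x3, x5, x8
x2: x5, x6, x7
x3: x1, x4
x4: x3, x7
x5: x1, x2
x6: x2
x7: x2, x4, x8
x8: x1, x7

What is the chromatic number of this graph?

The cycle x1-x5-x2-x7-x8-x1 has odd length 5, so it cannot be 2-colored; at least 3 colors are needed.
3 colors suffice: x1=1, x2=2, x3=2, x4=3, x5=3, x6=1, x7=1, x8=2. Each edge has distinct colors on its endpoints.

3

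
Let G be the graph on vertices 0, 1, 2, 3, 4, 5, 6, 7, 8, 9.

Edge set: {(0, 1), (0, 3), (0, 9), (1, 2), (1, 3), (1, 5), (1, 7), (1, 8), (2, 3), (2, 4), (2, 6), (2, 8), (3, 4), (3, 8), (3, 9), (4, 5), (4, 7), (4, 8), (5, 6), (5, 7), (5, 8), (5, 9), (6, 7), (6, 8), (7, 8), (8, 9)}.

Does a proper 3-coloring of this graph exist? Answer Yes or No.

No

4, 5, 7, 8 are mutually adjacent (a clique of size 4), so at least 4 colors are needed.
So 3 colors are not enough.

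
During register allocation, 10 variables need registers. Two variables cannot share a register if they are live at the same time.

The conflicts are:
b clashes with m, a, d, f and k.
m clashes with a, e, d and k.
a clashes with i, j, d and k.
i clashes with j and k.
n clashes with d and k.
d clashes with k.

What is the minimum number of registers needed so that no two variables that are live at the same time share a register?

b, m, a, d, k pairwise conflict, so at least 5 registers are needed.
5 registers suffice: register 1 → {j, e, f, k}; register 2 → {a, n}; register 3 → {i, d}; register 4 → {m}; register 5 → {b}. No two conflicting variables share a register.

5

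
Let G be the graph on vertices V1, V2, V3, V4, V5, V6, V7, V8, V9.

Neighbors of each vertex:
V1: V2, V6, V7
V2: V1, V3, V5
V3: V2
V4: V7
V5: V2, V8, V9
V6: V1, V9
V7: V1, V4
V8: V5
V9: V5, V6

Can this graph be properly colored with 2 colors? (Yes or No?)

No

The cycle V1-V2-V5-V9-V6-V1 has odd length 5, so it cannot be 2-colored; at least 3 colors are needed.
So 2 colors are not enough.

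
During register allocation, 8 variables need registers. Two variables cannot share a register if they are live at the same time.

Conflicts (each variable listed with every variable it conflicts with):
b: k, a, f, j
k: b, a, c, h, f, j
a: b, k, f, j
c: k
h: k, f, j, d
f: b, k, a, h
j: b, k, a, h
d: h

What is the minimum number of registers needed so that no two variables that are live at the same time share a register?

4

b, k, a, f are mutually in conflict, so at least 4 registers are needed.
Using 4 registers: b=3, k=1, a=4, c=2, h=3, f=2, j=2, d=1. Every pair that conflicts lands in different registers.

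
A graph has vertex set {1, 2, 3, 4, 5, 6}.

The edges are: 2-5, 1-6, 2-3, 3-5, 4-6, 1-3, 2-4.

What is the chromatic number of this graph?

2, 3, 5 are pairwise adjacent, so at least 3 colors are needed.
One proper 3-coloring: 1=b, 2=b, 3=a, 4=c, 5=c, 6=a. Each edge has distinct colors on its endpoints.

3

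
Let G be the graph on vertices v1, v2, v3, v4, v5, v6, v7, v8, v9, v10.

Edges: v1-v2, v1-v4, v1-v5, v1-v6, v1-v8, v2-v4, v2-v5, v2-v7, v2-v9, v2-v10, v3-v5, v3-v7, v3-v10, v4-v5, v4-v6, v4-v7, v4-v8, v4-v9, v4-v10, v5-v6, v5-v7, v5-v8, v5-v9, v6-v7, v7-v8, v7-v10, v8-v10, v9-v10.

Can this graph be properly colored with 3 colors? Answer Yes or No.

No

v1, v2, v4, v5 form a clique, so at least 4 colors are needed.
So 3 colors are not enough.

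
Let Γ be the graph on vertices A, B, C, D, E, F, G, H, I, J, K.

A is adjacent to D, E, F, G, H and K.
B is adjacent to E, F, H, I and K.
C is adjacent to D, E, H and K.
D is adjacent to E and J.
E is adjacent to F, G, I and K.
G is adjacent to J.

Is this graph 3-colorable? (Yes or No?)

Yes

The chromatic number is 3. A, E, G are pairwise adjacent, so at least 3 colors are needed.
A valid assignment using 3 colors: A=blue, B=blue, C=blue, D=green, E=red, F=green, G=green, H=red, I=green, J=red, K=green.
That is already a proper 3-coloring.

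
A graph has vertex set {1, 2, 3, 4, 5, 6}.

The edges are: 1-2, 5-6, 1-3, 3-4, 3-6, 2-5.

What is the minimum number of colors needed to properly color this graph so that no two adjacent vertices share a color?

The cycle 1-3-6-5-2-1 has odd length 5, so it cannot be 2-colored; at least 3 colors are needed.
3 colors suffice: color a → {3, 5}; color b → {2, 4, 6}; color c → {1}. Each edge has distinct colors on its endpoints.

3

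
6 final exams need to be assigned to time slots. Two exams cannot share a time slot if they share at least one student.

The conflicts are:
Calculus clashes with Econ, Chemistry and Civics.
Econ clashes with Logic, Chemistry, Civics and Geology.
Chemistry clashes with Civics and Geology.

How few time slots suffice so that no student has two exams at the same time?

Calculus, Econ, Chemistry, Civics all conflict with each other, so at least 4 time slots are needed.
4 time slots suffice: time slot 1 → {Econ}; time slot 2 → {Logic, Chemistry}; time slot 3 → {Calculus, Geology}; time slot 4 → {Civics}. Every pair that conflicts lands in different time slots.

4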